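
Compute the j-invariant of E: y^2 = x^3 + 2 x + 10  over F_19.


Delta = -16(4 a^3 + 27 b^2) mod 19 = 7
-1728 * (4 a)^3 = -1728 * (4*2)^3 mod 19 = 18
j = 18 * 7^(-1) mod 19 = 8

j = 8 (mod 19)


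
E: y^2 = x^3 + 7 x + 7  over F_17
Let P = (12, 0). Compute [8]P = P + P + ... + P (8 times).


k = 8 = 1000_2 (binary, LSB first: 0001)
Double-and-add from P = (12, 0):
  bit 0 = 0: acc unchanged = O
  bit 1 = 0: acc unchanged = O
  bit 2 = 0: acc unchanged = O
  bit 3 = 1: acc = O + O = O

8P = O


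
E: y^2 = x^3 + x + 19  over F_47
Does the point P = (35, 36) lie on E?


Check whether y^2 = x^3 + 1 x + 19 (mod 47) for (x, y) = (35, 36).
LHS: y^2 = 36^2 mod 47 = 27
RHS: x^3 + 1 x + 19 = 35^3 + 1*35 + 19 mod 47 = 18
LHS != RHS

No, not on the curve


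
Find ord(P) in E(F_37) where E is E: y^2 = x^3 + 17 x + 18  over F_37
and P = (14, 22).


Compute successive multiples of P until we hit O:
  1P = (14, 22)
  2P = (20, 25)
  3P = (31, 25)
  4P = (33, 16)
  5P = (23, 12)
  6P = (9, 30)
  7P = (21, 4)
  8P = (29, 6)
  ... (continuing to 18P)
  18P = O

ord(P) = 18


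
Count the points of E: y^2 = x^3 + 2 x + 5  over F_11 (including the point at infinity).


For each x in F_11, count y with y^2 = x^3 + 2 x + 5 mod 11:
  x = 0: RHS = 5, y in [4, 7]  -> 2 point(s)
  x = 3: RHS = 5, y in [4, 7]  -> 2 point(s)
  x = 4: RHS = 0, y in [0]  -> 1 point(s)
  x = 8: RHS = 5, y in [4, 7]  -> 2 point(s)
  x = 9: RHS = 4, y in [2, 9]  -> 2 point(s)
Affine points: 9. Add the point at infinity: total = 10.

#E(F_11) = 10


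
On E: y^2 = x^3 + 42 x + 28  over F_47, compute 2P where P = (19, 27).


Doubling: s = (3 x1^2 + a) / (2 y1)
s = (3*19^2 + 42) / (2*27) mod 47 = 13
x3 = s^2 - 2 x1 mod 47 = 13^2 - 2*19 = 37
y3 = s (x1 - x3) - y1 mod 47 = 13 * (19 - 37) - 27 = 21

2P = (37, 21)


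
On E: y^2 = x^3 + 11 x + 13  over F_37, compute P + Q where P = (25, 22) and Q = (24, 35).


P != Q, so use the chord formula.
s = (y2 - y1) / (x2 - x1) = (13) / (36) mod 37 = 24
x3 = s^2 - x1 - x2 mod 37 = 24^2 - 25 - 24 = 9
y3 = s (x1 - x3) - y1 mod 37 = 24 * (25 - 9) - 22 = 29

P + Q = (9, 29)


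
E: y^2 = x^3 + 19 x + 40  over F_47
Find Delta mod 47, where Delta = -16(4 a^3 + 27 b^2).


4 a^3 + 27 b^2 = 4*19^3 + 27*40^2 = 27436 + 43200 = 70636
Delta = -16 * (70636) = -1130176
Delta mod 47 = 33

Delta = 33 (mod 47)


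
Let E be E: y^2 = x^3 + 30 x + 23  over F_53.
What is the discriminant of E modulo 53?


4 a^3 + 27 b^2 = 4*30^3 + 27*23^2 = 108000 + 14283 = 122283
Delta = -16 * (122283) = -1956528
Delta mod 53 = 20

Delta = 20 (mod 53)


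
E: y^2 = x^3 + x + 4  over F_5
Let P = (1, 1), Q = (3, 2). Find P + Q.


P != Q, so use the chord formula.
s = (y2 - y1) / (x2 - x1) = (1) / (2) mod 5 = 3
x3 = s^2 - x1 - x2 mod 5 = 3^2 - 1 - 3 = 0
y3 = s (x1 - x3) - y1 mod 5 = 3 * (1 - 0) - 1 = 2

P + Q = (0, 2)


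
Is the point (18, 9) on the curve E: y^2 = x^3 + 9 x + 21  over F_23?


Check whether y^2 = x^3 + 9 x + 21 (mod 23) for (x, y) = (18, 9).
LHS: y^2 = 9^2 mod 23 = 12
RHS: x^3 + 9 x + 21 = 18^3 + 9*18 + 21 mod 23 = 12
LHS = RHS

Yes, on the curve


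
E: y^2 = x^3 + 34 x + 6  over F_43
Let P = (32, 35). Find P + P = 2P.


Doubling: s = (3 x1^2 + a) / (2 y1)
s = (3*32^2 + 34) / (2*35) mod 43 = 37
x3 = s^2 - 2 x1 mod 43 = 37^2 - 2*32 = 15
y3 = s (x1 - x3) - y1 mod 43 = 37 * (32 - 15) - 35 = 35

2P = (15, 35)


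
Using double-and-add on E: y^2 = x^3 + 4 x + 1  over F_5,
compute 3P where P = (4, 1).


k = 3 = 11_2 (binary, LSB first: 11)
Double-and-add from P = (4, 1):
  bit 0 = 1: acc = O + (4, 1) = (4, 1)
  bit 1 = 1: acc = (4, 1) + (3, 0) = (4, 4)

3P = (4, 4)


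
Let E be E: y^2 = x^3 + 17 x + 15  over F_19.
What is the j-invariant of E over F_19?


Delta = -16(4 a^3 + 27 b^2) mod 19 = 3
-1728 * (4 a)^3 = -1728 * (4*17)^3 mod 19 = 1
j = 1 * 3^(-1) mod 19 = 13

j = 13 (mod 19)


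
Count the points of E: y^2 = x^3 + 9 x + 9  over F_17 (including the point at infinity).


For each x in F_17, count y with y^2 = x^3 + 9 x + 9 mod 17:
  x = 0: RHS = 9, y in [3, 14]  -> 2 point(s)
  x = 1: RHS = 2, y in [6, 11]  -> 2 point(s)
  x = 2: RHS = 1, y in [1, 16]  -> 2 point(s)
  x = 5: RHS = 9, y in [3, 14]  -> 2 point(s)
  x = 8: RHS = 15, y in [7, 10]  -> 2 point(s)
  x = 12: RHS = 9, y in [3, 14]  -> 2 point(s)
  x = 15: RHS = 0, y in [0]  -> 1 point(s)
  x = 16: RHS = 16, y in [4, 13]  -> 2 point(s)
Affine points: 15. Add the point at infinity: total = 16.

#E(F_17) = 16


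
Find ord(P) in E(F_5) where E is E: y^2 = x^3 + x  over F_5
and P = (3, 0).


Compute successive multiples of P until we hit O:
  1P = (3, 0)
  2P = O

ord(P) = 2


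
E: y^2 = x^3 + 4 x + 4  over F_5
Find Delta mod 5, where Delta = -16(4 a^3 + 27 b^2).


4 a^3 + 27 b^2 = 4*4^3 + 27*4^2 = 256 + 432 = 688
Delta = -16 * (688) = -11008
Delta mod 5 = 2

Delta = 2 (mod 5)


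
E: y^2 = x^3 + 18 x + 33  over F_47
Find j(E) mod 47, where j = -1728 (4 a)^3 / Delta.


Delta = -16(4 a^3 + 27 b^2) mod 47 = 1
-1728 * (4 a)^3 = -1728 * (4*18)^3 mod 47 = 43
j = 43 * 1^(-1) mod 47 = 43

j = 43 (mod 47)


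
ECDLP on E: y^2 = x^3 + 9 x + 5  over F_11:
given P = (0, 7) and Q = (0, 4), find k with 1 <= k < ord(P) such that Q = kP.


Enumerate multiples of P until we hit Q = (0, 4):
  1P = (0, 7)
  2P = (9, 10)
  3P = (7, 9)
  4P = (7, 2)
  5P = (9, 1)
  6P = (0, 4)
Match found at i = 6.

k = 6


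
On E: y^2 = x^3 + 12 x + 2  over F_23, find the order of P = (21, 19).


Compute successive multiples of P until we hit O:
  1P = (21, 19)
  2P = (13, 3)
  3P = (16, 14)
  4P = (10, 15)
  5P = (10, 8)
  6P = (16, 9)
  7P = (13, 20)
  8P = (21, 4)
  ... (continuing to 9P)
  9P = O

ord(P) = 9


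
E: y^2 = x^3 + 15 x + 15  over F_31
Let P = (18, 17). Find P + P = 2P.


Doubling: s = (3 x1^2 + a) / (2 y1)
s = (3*18^2 + 15) / (2*17) mod 31 = 19
x3 = s^2 - 2 x1 mod 31 = 19^2 - 2*18 = 15
y3 = s (x1 - x3) - y1 mod 31 = 19 * (18 - 15) - 17 = 9

2P = (15, 9)


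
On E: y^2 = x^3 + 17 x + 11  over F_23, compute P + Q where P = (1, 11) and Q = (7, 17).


P != Q, so use the chord formula.
s = (y2 - y1) / (x2 - x1) = (6) / (6) mod 23 = 1
x3 = s^2 - x1 - x2 mod 23 = 1^2 - 1 - 7 = 16
y3 = s (x1 - x3) - y1 mod 23 = 1 * (1 - 16) - 11 = 20

P + Q = (16, 20)


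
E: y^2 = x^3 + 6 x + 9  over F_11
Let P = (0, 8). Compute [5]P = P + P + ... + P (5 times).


k = 5 = 101_2 (binary, LSB first: 101)
Double-and-add from P = (0, 8):
  bit 0 = 1: acc = O + (0, 8) = (0, 8)
  bit 1 = 0: acc unchanged = (0, 8)
  bit 2 = 1: acc = (0, 8) + (7, 3) = (9, 0)

5P = (9, 0)


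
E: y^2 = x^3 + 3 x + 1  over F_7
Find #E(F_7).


For each x in F_7, count y with y^2 = x^3 + 3 x + 1 mod 7:
  x = 0: RHS = 1, y in [1, 6]  -> 2 point(s)
  x = 2: RHS = 1, y in [1, 6]  -> 2 point(s)
  x = 3: RHS = 2, y in [3, 4]  -> 2 point(s)
  x = 4: RHS = 0, y in [0]  -> 1 point(s)
  x = 5: RHS = 1, y in [1, 6]  -> 2 point(s)
  x = 6: RHS = 4, y in [2, 5]  -> 2 point(s)
Affine points: 11. Add the point at infinity: total = 12.

#E(F_7) = 12


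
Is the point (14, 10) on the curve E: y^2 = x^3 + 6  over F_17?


Check whether y^2 = x^3 + 0 x + 6 (mod 17) for (x, y) = (14, 10).
LHS: y^2 = 10^2 mod 17 = 15
RHS: x^3 + 0 x + 6 = 14^3 + 0*14 + 6 mod 17 = 13
LHS != RHS

No, not on the curve


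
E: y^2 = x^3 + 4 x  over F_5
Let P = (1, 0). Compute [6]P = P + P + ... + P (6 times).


k = 6 = 110_2 (binary, LSB first: 011)
Double-and-add from P = (1, 0):
  bit 0 = 0: acc unchanged = O
  bit 1 = 1: acc = O + O = O
  bit 2 = 1: acc = O + O = O

6P = O


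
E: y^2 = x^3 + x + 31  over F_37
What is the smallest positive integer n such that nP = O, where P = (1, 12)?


Compute successive multiples of P until we hit O:
  1P = (1, 12)
  2P = (34, 1)
  3P = (35, 24)
  4P = (17, 15)
  5P = (16, 6)
  6P = (32, 30)
  7P = (13, 24)
  8P = (24, 2)
  ... (continuing to 40P)
  40P = O

ord(P) = 40


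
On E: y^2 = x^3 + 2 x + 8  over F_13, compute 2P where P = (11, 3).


Doubling: s = (3 x1^2 + a) / (2 y1)
s = (3*11^2 + 2) / (2*3) mod 13 = 11
x3 = s^2 - 2 x1 mod 13 = 11^2 - 2*11 = 8
y3 = s (x1 - x3) - y1 mod 13 = 11 * (11 - 8) - 3 = 4

2P = (8, 4)


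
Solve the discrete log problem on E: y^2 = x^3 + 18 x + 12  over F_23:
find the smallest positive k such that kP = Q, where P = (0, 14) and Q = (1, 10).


Enumerate multiples of P until we hit Q = (1, 10):
  1P = (0, 14)
  2P = (1, 10)
Match found at i = 2.

k = 2


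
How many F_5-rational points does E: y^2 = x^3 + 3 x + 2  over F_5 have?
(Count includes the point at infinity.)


For each x in F_5, count y with y^2 = x^3 + 3 x + 2 mod 5:
  x = 1: RHS = 1, y in [1, 4]  -> 2 point(s)
  x = 2: RHS = 1, y in [1, 4]  -> 2 point(s)
Affine points: 4. Add the point at infinity: total = 5.

#E(F_5) = 5


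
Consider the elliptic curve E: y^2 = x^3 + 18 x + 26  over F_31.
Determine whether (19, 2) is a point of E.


Check whether y^2 = x^3 + 18 x + 26 (mod 31) for (x, y) = (19, 2).
LHS: y^2 = 2^2 mod 31 = 4
RHS: x^3 + 18 x + 26 = 19^3 + 18*19 + 26 mod 31 = 4
LHS = RHS

Yes, on the curve


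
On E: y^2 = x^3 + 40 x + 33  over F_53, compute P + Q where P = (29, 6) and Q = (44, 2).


P != Q, so use the chord formula.
s = (y2 - y1) / (x2 - x1) = (49) / (15) mod 53 = 28
x3 = s^2 - x1 - x2 mod 53 = 28^2 - 29 - 44 = 22
y3 = s (x1 - x3) - y1 mod 53 = 28 * (29 - 22) - 6 = 31

P + Q = (22, 31)


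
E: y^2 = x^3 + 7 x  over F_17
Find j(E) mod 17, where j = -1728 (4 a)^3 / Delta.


Delta = -16(4 a^3 + 27 b^2) mod 17 = 12
-1728 * (4 a)^3 = -1728 * (4*7)^3 mod 17 = 13
j = 13 * 12^(-1) mod 17 = 11

j = 11 (mod 17)


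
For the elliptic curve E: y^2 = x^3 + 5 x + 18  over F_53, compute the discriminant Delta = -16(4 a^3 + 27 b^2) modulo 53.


4 a^3 + 27 b^2 = 4*5^3 + 27*18^2 = 500 + 8748 = 9248
Delta = -16 * (9248) = -147968
Delta mod 53 = 8

Delta = 8 (mod 53)


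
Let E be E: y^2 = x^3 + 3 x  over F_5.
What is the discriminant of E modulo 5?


4 a^3 + 27 b^2 = 4*3^3 + 27*0^2 = 108 + 0 = 108
Delta = -16 * (108) = -1728
Delta mod 5 = 2

Delta = 2 (mod 5)


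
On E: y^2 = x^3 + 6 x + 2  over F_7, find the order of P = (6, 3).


Compute successive multiples of P until we hit O:
  1P = (6, 3)
  2P = (6, 4)
  3P = O

ord(P) = 3


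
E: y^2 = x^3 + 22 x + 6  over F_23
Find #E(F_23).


For each x in F_23, count y with y^2 = x^3 + 22 x + 6 mod 23:
  x = 0: RHS = 6, y in [11, 12]  -> 2 point(s)
  x = 1: RHS = 6, y in [11, 12]  -> 2 point(s)
  x = 2: RHS = 12, y in [9, 14]  -> 2 point(s)
  x = 6: RHS = 9, y in [3, 20]  -> 2 point(s)
  x = 8: RHS = 4, y in [2, 21]  -> 2 point(s)
  x = 9: RHS = 13, y in [6, 17]  -> 2 point(s)
  x = 15: RHS = 8, y in [10, 13]  -> 2 point(s)
  x = 17: RHS = 3, y in [7, 16]  -> 2 point(s)
  x = 18: RHS = 1, y in [1, 22]  -> 2 point(s)
  x = 21: RHS = 0, y in [0]  -> 1 point(s)
  x = 22: RHS = 6, y in [11, 12]  -> 2 point(s)
Affine points: 21. Add the point at infinity: total = 22.

#E(F_23) = 22


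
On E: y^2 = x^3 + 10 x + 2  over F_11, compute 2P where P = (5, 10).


Doubling: s = (3 x1^2 + a) / (2 y1)
s = (3*5^2 + 10) / (2*10) mod 11 = 7
x3 = s^2 - 2 x1 mod 11 = 7^2 - 2*5 = 6
y3 = s (x1 - x3) - y1 mod 11 = 7 * (5 - 6) - 10 = 5

2P = (6, 5)


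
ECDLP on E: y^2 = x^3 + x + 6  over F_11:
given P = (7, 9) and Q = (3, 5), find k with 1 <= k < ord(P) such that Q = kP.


Enumerate multiples of P until we hit Q = (3, 5):
  1P = (7, 9)
  2P = (2, 4)
  3P = (3, 6)
  4P = (5, 9)
  5P = (10, 2)
  6P = (8, 8)
  7P = (8, 3)
  8P = (10, 9)
  9P = (5, 2)
  10P = (3, 5)
Match found at i = 10.

k = 10


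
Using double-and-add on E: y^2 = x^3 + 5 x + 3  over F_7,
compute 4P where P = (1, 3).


k = 4 = 100_2 (binary, LSB first: 001)
Double-and-add from P = (1, 3):
  bit 0 = 0: acc unchanged = O
  bit 1 = 0: acc unchanged = O
  bit 2 = 1: acc = O + (6, 5) = (6, 5)

4P = (6, 5)


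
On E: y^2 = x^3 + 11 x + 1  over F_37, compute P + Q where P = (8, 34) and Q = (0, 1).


P != Q, so use the chord formula.
s = (y2 - y1) / (x2 - x1) = (4) / (29) mod 37 = 18
x3 = s^2 - x1 - x2 mod 37 = 18^2 - 8 - 0 = 20
y3 = s (x1 - x3) - y1 mod 37 = 18 * (8 - 20) - 34 = 9

P + Q = (20, 9)


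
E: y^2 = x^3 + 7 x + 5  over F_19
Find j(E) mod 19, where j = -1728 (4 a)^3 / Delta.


Delta = -16(4 a^3 + 27 b^2) mod 19 = 4
-1728 * (4 a)^3 = -1728 * (4*7)^3 mod 19 = 7
j = 7 * 4^(-1) mod 19 = 16

j = 16 (mod 19)


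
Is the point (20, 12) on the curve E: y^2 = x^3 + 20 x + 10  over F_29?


Check whether y^2 = x^3 + 20 x + 10 (mod 29) for (x, y) = (20, 12).
LHS: y^2 = 12^2 mod 29 = 28
RHS: x^3 + 20 x + 10 = 20^3 + 20*20 + 10 mod 29 = 0
LHS != RHS

No, not on the curve


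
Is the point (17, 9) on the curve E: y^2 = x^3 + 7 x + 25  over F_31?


Check whether y^2 = x^3 + 7 x + 25 (mod 31) for (x, y) = (17, 9).
LHS: y^2 = 9^2 mod 31 = 19
RHS: x^3 + 7 x + 25 = 17^3 + 7*17 + 25 mod 31 = 4
LHS != RHS

No, not on the curve


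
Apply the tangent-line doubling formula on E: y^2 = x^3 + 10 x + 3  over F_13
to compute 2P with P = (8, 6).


Doubling: s = (3 x1^2 + a) / (2 y1)
s = (3*8^2 + 10) / (2*6) mod 13 = 6
x3 = s^2 - 2 x1 mod 13 = 6^2 - 2*8 = 7
y3 = s (x1 - x3) - y1 mod 13 = 6 * (8 - 7) - 6 = 0

2P = (7, 0)


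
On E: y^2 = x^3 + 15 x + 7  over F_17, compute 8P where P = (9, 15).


k = 8 = 1000_2 (binary, LSB first: 0001)
Double-and-add from P = (9, 15):
  bit 0 = 0: acc unchanged = O
  bit 1 = 0: acc unchanged = O
  bit 2 = 0: acc unchanged = O
  bit 3 = 1: acc = O + (10, 1) = (10, 1)

8P = (10, 1)


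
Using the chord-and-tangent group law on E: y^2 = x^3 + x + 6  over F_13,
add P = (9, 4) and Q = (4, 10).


P != Q, so use the chord formula.
s = (y2 - y1) / (x2 - x1) = (6) / (8) mod 13 = 4
x3 = s^2 - x1 - x2 mod 13 = 4^2 - 9 - 4 = 3
y3 = s (x1 - x3) - y1 mod 13 = 4 * (9 - 3) - 4 = 7

P + Q = (3, 7)


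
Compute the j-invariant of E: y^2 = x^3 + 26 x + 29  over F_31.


Delta = -16(4 a^3 + 27 b^2) mod 31 = 10
-1728 * (4 a)^3 = -1728 * (4*26)^3 mod 31 = 15
j = 15 * 10^(-1) mod 31 = 17

j = 17 (mod 31)


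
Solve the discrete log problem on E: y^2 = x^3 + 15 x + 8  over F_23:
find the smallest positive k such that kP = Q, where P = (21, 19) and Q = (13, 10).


Enumerate multiples of P until we hit Q = (13, 10):
  1P = (21, 19)
  2P = (10, 10)
  3P = (17, 1)
  4P = (11, 3)
  5P = (0, 10)
  6P = (5, 1)
  7P = (13, 13)
  8P = (14, 15)
  9P = (1, 22)
  10P = (2, 0)
  11P = (1, 1)
  12P = (14, 8)
  13P = (13, 10)
Match found at i = 13.

k = 13


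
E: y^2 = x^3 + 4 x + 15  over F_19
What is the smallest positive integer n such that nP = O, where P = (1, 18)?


Compute successive multiples of P until we hit O:
  1P = (1, 18)
  2P = (15, 12)
  3P = (9, 18)
  4P = (9, 1)
  5P = (15, 7)
  6P = (1, 1)
  7P = O

ord(P) = 7


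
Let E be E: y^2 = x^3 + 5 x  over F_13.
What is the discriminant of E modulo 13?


4 a^3 + 27 b^2 = 4*5^3 + 27*0^2 = 500 + 0 = 500
Delta = -16 * (500) = -8000
Delta mod 13 = 8

Delta = 8 (mod 13)


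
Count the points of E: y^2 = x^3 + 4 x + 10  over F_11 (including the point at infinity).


For each x in F_11, count y with y^2 = x^3 + 4 x + 10 mod 11:
  x = 1: RHS = 4, y in [2, 9]  -> 2 point(s)
  x = 2: RHS = 4, y in [2, 9]  -> 2 point(s)
  x = 3: RHS = 5, y in [4, 7]  -> 2 point(s)
  x = 5: RHS = 1, y in [1, 10]  -> 2 point(s)
  x = 8: RHS = 4, y in [2, 9]  -> 2 point(s)
  x = 9: RHS = 5, y in [4, 7]  -> 2 point(s)
  x = 10: RHS = 5, y in [4, 7]  -> 2 point(s)
Affine points: 14. Add the point at infinity: total = 15.

#E(F_11) = 15


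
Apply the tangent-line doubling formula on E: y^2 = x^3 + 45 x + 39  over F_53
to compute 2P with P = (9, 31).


Doubling: s = (3 x1^2 + a) / (2 y1)
s = (3*9^2 + 45) / (2*31) mod 53 = 32
x3 = s^2 - 2 x1 mod 53 = 32^2 - 2*9 = 52
y3 = s (x1 - x3) - y1 mod 53 = 32 * (9 - 52) - 31 = 24

2P = (52, 24)


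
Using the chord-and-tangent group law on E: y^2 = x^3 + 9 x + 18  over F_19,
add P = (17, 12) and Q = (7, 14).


P != Q, so use the chord formula.
s = (y2 - y1) / (x2 - x1) = (2) / (9) mod 19 = 15
x3 = s^2 - x1 - x2 mod 19 = 15^2 - 17 - 7 = 11
y3 = s (x1 - x3) - y1 mod 19 = 15 * (17 - 11) - 12 = 2

P + Q = (11, 2)


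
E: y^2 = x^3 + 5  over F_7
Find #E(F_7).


For each x in F_7, count y with y^2 = x^3 + 0 x + 5 mod 7:
  x = 3: RHS = 4, y in [2, 5]  -> 2 point(s)
  x = 5: RHS = 4, y in [2, 5]  -> 2 point(s)
  x = 6: RHS = 4, y in [2, 5]  -> 2 point(s)
Affine points: 6. Add the point at infinity: total = 7.

#E(F_7) = 7


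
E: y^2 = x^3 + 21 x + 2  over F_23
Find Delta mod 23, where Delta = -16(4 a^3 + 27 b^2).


4 a^3 + 27 b^2 = 4*21^3 + 27*2^2 = 37044 + 108 = 37152
Delta = -16 * (37152) = -594432
Delta mod 23 = 3

Delta = 3 (mod 23)


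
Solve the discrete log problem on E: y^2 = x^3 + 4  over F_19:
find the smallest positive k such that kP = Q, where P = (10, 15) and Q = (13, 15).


Enumerate multiples of P until we hit Q = (13, 15):
  1P = (10, 15)
  2P = (4, 7)
  3P = (11, 9)
  4P = (15, 15)
  5P = (13, 4)
  6P = (1, 9)
  7P = (0, 17)
  8P = (6, 7)
  9P = (7, 10)
  10P = (9, 12)
  11P = (9, 7)
  12P = (7, 9)
  13P = (6, 12)
  14P = (0, 2)
  15P = (1, 10)
  16P = (13, 15)
Match found at i = 16.

k = 16


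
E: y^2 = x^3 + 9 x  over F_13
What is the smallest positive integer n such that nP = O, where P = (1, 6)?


Compute successive multiples of P until we hit O:
  1P = (1, 6)
  2P = (12, 9)
  3P = (12, 4)
  4P = (1, 7)
  5P = O

ord(P) = 5


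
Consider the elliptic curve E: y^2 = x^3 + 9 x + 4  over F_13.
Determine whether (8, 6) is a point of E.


Check whether y^2 = x^3 + 9 x + 4 (mod 13) for (x, y) = (8, 6).
LHS: y^2 = 6^2 mod 13 = 10
RHS: x^3 + 9 x + 4 = 8^3 + 9*8 + 4 mod 13 = 3
LHS != RHS

No, not on the curve


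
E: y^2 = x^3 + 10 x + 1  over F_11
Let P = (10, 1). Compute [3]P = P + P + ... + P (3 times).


k = 3 = 11_2 (binary, LSB first: 11)
Double-and-add from P = (10, 1):
  bit 0 = 1: acc = O + (10, 1) = (10, 1)
  bit 1 = 1: acc = (10, 1) + (3, 6) = (3, 5)

3P = (3, 5)


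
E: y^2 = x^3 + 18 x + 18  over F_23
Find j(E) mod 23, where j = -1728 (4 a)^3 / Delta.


Delta = -16(4 a^3 + 27 b^2) mod 23 = 6
-1728 * (4 a)^3 = -1728 * (4*18)^3 mod 23 = 11
j = 11 * 6^(-1) mod 23 = 21

j = 21 (mod 23)


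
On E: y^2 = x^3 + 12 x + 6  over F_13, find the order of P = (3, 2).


Compute successive multiples of P until we hit O:
  1P = (3, 2)
  2P = (7, 11)
  3P = (4, 12)
  4P = (2, 8)
  5P = (5, 10)
  6P = (8, 4)
  7P = (11, 0)
  8P = (8, 9)
  ... (continuing to 14P)
  14P = O

ord(P) = 14


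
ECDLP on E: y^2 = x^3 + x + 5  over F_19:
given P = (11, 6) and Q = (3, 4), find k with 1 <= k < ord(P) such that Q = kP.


Enumerate multiples of P until we hit Q = (3, 4):
  1P = (11, 6)
  2P = (3, 15)
  3P = (3, 4)
Match found at i = 3.

k = 3


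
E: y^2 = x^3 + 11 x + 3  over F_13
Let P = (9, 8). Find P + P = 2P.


Doubling: s = (3 x1^2 + a) / (2 y1)
s = (3*9^2 + 11) / (2*8) mod 13 = 11
x3 = s^2 - 2 x1 mod 13 = 11^2 - 2*9 = 12
y3 = s (x1 - x3) - y1 mod 13 = 11 * (9 - 12) - 8 = 11

2P = (12, 11)


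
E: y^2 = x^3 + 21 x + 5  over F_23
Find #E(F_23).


For each x in F_23, count y with y^2 = x^3 + 21 x + 5 mod 23:
  x = 1: RHS = 4, y in [2, 21]  -> 2 point(s)
  x = 2: RHS = 9, y in [3, 20]  -> 2 point(s)
  x = 3: RHS = 3, y in [7, 16]  -> 2 point(s)
  x = 6: RHS = 2, y in [5, 18]  -> 2 point(s)
  x = 7: RHS = 12, y in [9, 14]  -> 2 point(s)
  x = 8: RHS = 18, y in [8, 15]  -> 2 point(s)
  x = 9: RHS = 3, y in [7, 16]  -> 2 point(s)
  x = 11: RHS = 3, y in [7, 16]  -> 2 point(s)
  x = 17: RHS = 8, y in [10, 13]  -> 2 point(s)
  x = 19: RHS = 18, y in [8, 15]  -> 2 point(s)
  x = 21: RHS = 1, y in [1, 22]  -> 2 point(s)
  x = 22: RHS = 6, y in [11, 12]  -> 2 point(s)
Affine points: 24. Add the point at infinity: total = 25.

#E(F_23) = 25


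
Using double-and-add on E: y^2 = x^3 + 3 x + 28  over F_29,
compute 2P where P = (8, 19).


k = 2 = 10_2 (binary, LSB first: 01)
Double-and-add from P = (8, 19):
  bit 0 = 0: acc unchanged = O
  bit 1 = 1: acc = O + (12, 20) = (12, 20)

2P = (12, 20)


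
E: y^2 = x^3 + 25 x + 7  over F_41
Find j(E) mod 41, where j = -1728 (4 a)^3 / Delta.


Delta = -16(4 a^3 + 27 b^2) mod 41 = 19
-1728 * (4 a)^3 = -1728 * (4*25)^3 mod 41 = 22
j = 22 * 19^(-1) mod 41 = 40

j = 40 (mod 41)


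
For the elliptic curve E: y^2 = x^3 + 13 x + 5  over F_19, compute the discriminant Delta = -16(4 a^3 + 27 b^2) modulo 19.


4 a^3 + 27 b^2 = 4*13^3 + 27*5^2 = 8788 + 675 = 9463
Delta = -16 * (9463) = -151408
Delta mod 19 = 3

Delta = 3 (mod 19)


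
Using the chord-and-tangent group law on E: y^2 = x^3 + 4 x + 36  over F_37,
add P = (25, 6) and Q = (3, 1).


P != Q, so use the chord formula.
s = (y2 - y1) / (x2 - x1) = (32) / (15) mod 37 = 12
x3 = s^2 - x1 - x2 mod 37 = 12^2 - 25 - 3 = 5
y3 = s (x1 - x3) - y1 mod 37 = 12 * (25 - 5) - 6 = 12

P + Q = (5, 12)


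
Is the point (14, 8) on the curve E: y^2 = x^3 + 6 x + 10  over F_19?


Check whether y^2 = x^3 + 6 x + 10 (mod 19) for (x, y) = (14, 8).
LHS: y^2 = 8^2 mod 19 = 7
RHS: x^3 + 6 x + 10 = 14^3 + 6*14 + 10 mod 19 = 7
LHS = RHS

Yes, on the curve


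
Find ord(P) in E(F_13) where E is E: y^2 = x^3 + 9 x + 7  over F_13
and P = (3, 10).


Compute successive multiples of P until we hit O:
  1P = (3, 10)
  2P = (4, 9)
  3P = (7, 7)
  4P = (6, 2)
  5P = (1, 2)
  6P = (12, 6)
  7P = (12, 7)
  8P = (1, 11)
  ... (continuing to 13P)
  13P = O

ord(P) = 13


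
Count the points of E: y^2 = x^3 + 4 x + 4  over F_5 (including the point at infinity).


For each x in F_5, count y with y^2 = x^3 + 4 x + 4 mod 5:
  x = 0: RHS = 4, y in [2, 3]  -> 2 point(s)
  x = 1: RHS = 4, y in [2, 3]  -> 2 point(s)
  x = 2: RHS = 0, y in [0]  -> 1 point(s)
  x = 4: RHS = 4, y in [2, 3]  -> 2 point(s)
Affine points: 7. Add the point at infinity: total = 8.

#E(F_5) = 8


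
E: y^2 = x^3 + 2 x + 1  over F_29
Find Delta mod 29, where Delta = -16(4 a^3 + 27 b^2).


4 a^3 + 27 b^2 = 4*2^3 + 27*1^2 = 32 + 27 = 59
Delta = -16 * (59) = -944
Delta mod 29 = 13

Delta = 13 (mod 29)


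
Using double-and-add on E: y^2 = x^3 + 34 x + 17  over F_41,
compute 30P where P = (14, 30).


k = 30 = 11110_2 (binary, LSB first: 01111)
Double-and-add from P = (14, 30):
  bit 0 = 0: acc unchanged = O
  bit 1 = 1: acc = O + (12, 29) = (12, 29)
  bit 2 = 1: acc = (12, 29) + (27, 6) = (10, 39)
  bit 3 = 1: acc = (10, 39) + (3, 8) = (20, 28)
  bit 4 = 1: acc = (20, 28) + (34, 25) = (27, 35)

30P = (27, 35)


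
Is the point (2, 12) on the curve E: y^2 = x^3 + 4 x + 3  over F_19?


Check whether y^2 = x^3 + 4 x + 3 (mod 19) for (x, y) = (2, 12).
LHS: y^2 = 12^2 mod 19 = 11
RHS: x^3 + 4 x + 3 = 2^3 + 4*2 + 3 mod 19 = 0
LHS != RHS

No, not on the curve


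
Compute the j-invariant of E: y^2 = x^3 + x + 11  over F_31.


Delta = -16(4 a^3 + 27 b^2) mod 31 = 23
-1728 * (4 a)^3 = -1728 * (4*1)^3 mod 31 = 16
j = 16 * 23^(-1) mod 31 = 29

j = 29 (mod 31)


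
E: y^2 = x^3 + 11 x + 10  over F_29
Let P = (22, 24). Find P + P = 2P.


Doubling: s = (3 x1^2 + a) / (2 y1)
s = (3*22^2 + 11) / (2*24) mod 29 = 19
x3 = s^2 - 2 x1 mod 29 = 19^2 - 2*22 = 27
y3 = s (x1 - x3) - y1 mod 29 = 19 * (22 - 27) - 24 = 26

2P = (27, 26)


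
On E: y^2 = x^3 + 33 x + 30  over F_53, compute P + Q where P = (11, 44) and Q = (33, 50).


P != Q, so use the chord formula.
s = (y2 - y1) / (x2 - x1) = (6) / (22) mod 53 = 34
x3 = s^2 - x1 - x2 mod 53 = 34^2 - 11 - 33 = 52
y3 = s (x1 - x3) - y1 mod 53 = 34 * (11 - 52) - 44 = 46

P + Q = (52, 46)


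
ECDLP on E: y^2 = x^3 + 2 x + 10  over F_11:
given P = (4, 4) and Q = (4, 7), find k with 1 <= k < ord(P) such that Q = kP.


Enumerate multiples of P until we hit Q = (4, 7):
  1P = (4, 4)
  2P = (7, 2)
  3P = (9, 3)
  4P = (2, 0)
  5P = (9, 8)
  6P = (7, 9)
  7P = (4, 7)
Match found at i = 7.

k = 7


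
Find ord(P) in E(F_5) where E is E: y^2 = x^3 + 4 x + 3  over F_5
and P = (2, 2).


Compute successive multiples of P until we hit O:
  1P = (2, 2)
  2P = (2, 3)
  3P = O

ord(P) = 3


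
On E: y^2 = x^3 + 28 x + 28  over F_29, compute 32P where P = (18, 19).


k = 32 = 100000_2 (binary, LSB first: 000001)
Double-and-add from P = (18, 19):
  bit 0 = 0: acc unchanged = O
  bit 1 = 0: acc unchanged = O
  bit 2 = 0: acc unchanged = O
  bit 3 = 0: acc unchanged = O
  bit 4 = 0: acc unchanged = O
  bit 5 = 1: acc = O + (6, 21) = (6, 21)

32P = (6, 21)


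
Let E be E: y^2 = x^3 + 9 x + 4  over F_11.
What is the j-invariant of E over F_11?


Delta = -16(4 a^3 + 27 b^2) mod 11 = 2
-1728 * (4 a)^3 = -1728 * (4*9)^3 mod 11 = 6
j = 6 * 2^(-1) mod 11 = 3

j = 3 (mod 11)


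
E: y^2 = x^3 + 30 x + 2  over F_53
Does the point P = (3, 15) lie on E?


Check whether y^2 = x^3 + 30 x + 2 (mod 53) for (x, y) = (3, 15).
LHS: y^2 = 15^2 mod 53 = 13
RHS: x^3 + 30 x + 2 = 3^3 + 30*3 + 2 mod 53 = 13
LHS = RHS

Yes, on the curve


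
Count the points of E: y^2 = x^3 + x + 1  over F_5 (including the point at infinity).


For each x in F_5, count y with y^2 = x^3 + 1 x + 1 mod 5:
  x = 0: RHS = 1, y in [1, 4]  -> 2 point(s)
  x = 2: RHS = 1, y in [1, 4]  -> 2 point(s)
  x = 3: RHS = 1, y in [1, 4]  -> 2 point(s)
  x = 4: RHS = 4, y in [2, 3]  -> 2 point(s)
Affine points: 8. Add the point at infinity: total = 9.

#E(F_5) = 9


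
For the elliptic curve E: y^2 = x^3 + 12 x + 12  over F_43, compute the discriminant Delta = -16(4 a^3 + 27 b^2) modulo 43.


4 a^3 + 27 b^2 = 4*12^3 + 27*12^2 = 6912 + 3888 = 10800
Delta = -16 * (10800) = -172800
Delta mod 43 = 17

Delta = 17 (mod 43)


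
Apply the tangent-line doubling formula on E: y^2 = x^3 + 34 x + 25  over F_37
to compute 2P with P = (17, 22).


Doubling: s = (3 x1^2 + a) / (2 y1)
s = (3*17^2 + 34) / (2*22) mod 37 = 23
x3 = s^2 - 2 x1 mod 37 = 23^2 - 2*17 = 14
y3 = s (x1 - x3) - y1 mod 37 = 23 * (17 - 14) - 22 = 10

2P = (14, 10)


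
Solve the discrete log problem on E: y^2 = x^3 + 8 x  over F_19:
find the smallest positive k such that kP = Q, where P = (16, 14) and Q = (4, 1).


Enumerate multiples of P until we hit Q = (4, 1):
  1P = (16, 14)
  2P = (4, 1)
Match found at i = 2.

k = 2


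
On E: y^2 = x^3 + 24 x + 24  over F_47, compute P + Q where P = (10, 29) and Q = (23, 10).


P != Q, so use the chord formula.
s = (y2 - y1) / (x2 - x1) = (28) / (13) mod 47 = 13
x3 = s^2 - x1 - x2 mod 47 = 13^2 - 10 - 23 = 42
y3 = s (x1 - x3) - y1 mod 47 = 13 * (10 - 42) - 29 = 25

P + Q = (42, 25)


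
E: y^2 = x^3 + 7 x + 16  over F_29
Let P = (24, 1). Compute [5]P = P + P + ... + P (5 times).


k = 5 = 101_2 (binary, LSB first: 101)
Double-and-add from P = (24, 1):
  bit 0 = 1: acc = O + (24, 1) = (24, 1)
  bit 1 = 0: acc unchanged = (24, 1)
  bit 2 = 1: acc = (24, 1) + (27, 9) = (27, 20)

5P = (27, 20)


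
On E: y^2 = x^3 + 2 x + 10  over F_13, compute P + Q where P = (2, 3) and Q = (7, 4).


P != Q, so use the chord formula.
s = (y2 - y1) / (x2 - x1) = (1) / (5) mod 13 = 8
x3 = s^2 - x1 - x2 mod 13 = 8^2 - 2 - 7 = 3
y3 = s (x1 - x3) - y1 mod 13 = 8 * (2 - 3) - 3 = 2

P + Q = (3, 2)


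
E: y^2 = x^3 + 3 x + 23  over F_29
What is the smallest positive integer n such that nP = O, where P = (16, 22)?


Compute successive multiples of P until we hit O:
  1P = (16, 22)
  2P = (22, 6)
  3P = (11, 13)
  4P = (18, 15)
  5P = (0, 9)
  6P = (14, 5)
  7P = (6, 5)
  8P = (27, 26)
  ... (continuing to 33P)
  33P = O

ord(P) = 33


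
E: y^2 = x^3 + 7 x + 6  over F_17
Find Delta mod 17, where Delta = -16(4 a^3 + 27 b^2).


4 a^3 + 27 b^2 = 4*7^3 + 27*6^2 = 1372 + 972 = 2344
Delta = -16 * (2344) = -37504
Delta mod 17 = 15

Delta = 15 (mod 17)


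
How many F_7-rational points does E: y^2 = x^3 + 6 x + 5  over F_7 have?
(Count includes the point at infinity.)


For each x in F_7, count y with y^2 = x^3 + 6 x + 5 mod 7:
  x = 2: RHS = 4, y in [2, 5]  -> 2 point(s)
  x = 3: RHS = 1, y in [1, 6]  -> 2 point(s)
  x = 4: RHS = 2, y in [3, 4]  -> 2 point(s)
Affine points: 6. Add the point at infinity: total = 7.

#E(F_7) = 7


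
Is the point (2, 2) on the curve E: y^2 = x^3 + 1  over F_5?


Check whether y^2 = x^3 + 0 x + 1 (mod 5) for (x, y) = (2, 2).
LHS: y^2 = 2^2 mod 5 = 4
RHS: x^3 + 0 x + 1 = 2^3 + 0*2 + 1 mod 5 = 4
LHS = RHS

Yes, on the curve


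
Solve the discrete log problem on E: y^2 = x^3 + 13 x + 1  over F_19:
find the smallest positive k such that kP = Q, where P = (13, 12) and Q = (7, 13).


Enumerate multiples of P until we hit Q = (7, 13):
  1P = (13, 12)
  2P = (17, 9)
  3P = (5, 1)
  4P = (2, 15)
  5P = (8, 16)
  6P = (7, 6)
  7P = (0, 1)
  8P = (12, 2)
  9P = (18, 14)
  10P = (14, 18)
  11P = (9, 12)
  12P = (16, 7)
  13P = (16, 12)
  14P = (9, 7)
  15P = (14, 1)
  16P = (18, 5)
  17P = (12, 17)
  18P = (0, 18)
  19P = (7, 13)
Match found at i = 19.

k = 19


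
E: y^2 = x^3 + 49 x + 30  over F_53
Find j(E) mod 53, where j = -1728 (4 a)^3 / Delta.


Delta = -16(4 a^3 + 27 b^2) mod 53 = 23
-1728 * (4 a)^3 = -1728 * (4*49)^3 mod 53 = 3
j = 3 * 23^(-1) mod 53 = 37

j = 37 (mod 53)


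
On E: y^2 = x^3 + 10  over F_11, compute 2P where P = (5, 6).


Doubling: s = (3 x1^2 + a) / (2 y1)
s = (3*5^2 + 0) / (2*6) mod 11 = 9
x3 = s^2 - 2 x1 mod 11 = 9^2 - 2*5 = 5
y3 = s (x1 - x3) - y1 mod 11 = 9 * (5 - 5) - 6 = 5

2P = (5, 5)


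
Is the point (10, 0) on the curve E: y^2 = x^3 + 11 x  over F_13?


Check whether y^2 = x^3 + 11 x + 0 (mod 13) for (x, y) = (10, 0).
LHS: y^2 = 0^2 mod 13 = 0
RHS: x^3 + 11 x + 0 = 10^3 + 11*10 + 0 mod 13 = 5
LHS != RHS

No, not on the curve


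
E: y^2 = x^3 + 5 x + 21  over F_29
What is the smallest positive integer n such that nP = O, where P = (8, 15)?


Compute successive multiples of P until we hit O:
  1P = (8, 15)
  2P = (20, 28)
  3P = (6, 21)
  4P = (24, 4)
  5P = (25, 13)
  6P = (21, 7)
  7P = (22, 7)
  8P = (23, 6)
  ... (continuing to 25P)
  25P = O

ord(P) = 25


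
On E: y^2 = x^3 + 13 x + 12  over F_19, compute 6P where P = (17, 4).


k = 6 = 110_2 (binary, LSB first: 011)
Double-and-add from P = (17, 4):
  bit 0 = 0: acc unchanged = O
  bit 1 = 1: acc = O + (1, 8) = (1, 8)
  bit 2 = 1: acc = (1, 8) + (18, 13) = (11, 17)

6P = (11, 17)


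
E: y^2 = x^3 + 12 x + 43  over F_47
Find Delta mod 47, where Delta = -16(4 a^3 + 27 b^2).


4 a^3 + 27 b^2 = 4*12^3 + 27*43^2 = 6912 + 49923 = 56835
Delta = -16 * (56835) = -909360
Delta mod 47 = 43

Delta = 43 (mod 47)


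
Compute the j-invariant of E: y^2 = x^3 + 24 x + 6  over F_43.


Delta = -16(4 a^3 + 27 b^2) mod 43 = 3
-1728 * (4 a)^3 = -1728 * (4*24)^3 mod 43 = 41
j = 41 * 3^(-1) mod 43 = 28

j = 28 (mod 43)


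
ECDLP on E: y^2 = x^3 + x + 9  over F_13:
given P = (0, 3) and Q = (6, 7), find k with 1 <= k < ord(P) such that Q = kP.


Enumerate multiples of P until we hit Q = (6, 7):
  1P = (0, 3)
  2P = (4, 5)
  3P = (6, 7)
Match found at i = 3.

k = 3


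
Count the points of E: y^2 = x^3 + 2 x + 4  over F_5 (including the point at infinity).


For each x in F_5, count y with y^2 = x^3 + 2 x + 4 mod 5:
  x = 0: RHS = 4, y in [2, 3]  -> 2 point(s)
  x = 2: RHS = 1, y in [1, 4]  -> 2 point(s)
  x = 4: RHS = 1, y in [1, 4]  -> 2 point(s)
Affine points: 6. Add the point at infinity: total = 7.

#E(F_5) = 7


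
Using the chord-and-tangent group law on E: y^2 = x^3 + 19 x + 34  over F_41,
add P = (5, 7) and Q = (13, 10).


P != Q, so use the chord formula.
s = (y2 - y1) / (x2 - x1) = (3) / (8) mod 41 = 26
x3 = s^2 - x1 - x2 mod 41 = 26^2 - 5 - 13 = 2
y3 = s (x1 - x3) - y1 mod 41 = 26 * (5 - 2) - 7 = 30

P + Q = (2, 30)


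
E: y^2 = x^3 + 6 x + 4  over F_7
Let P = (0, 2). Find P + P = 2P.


Doubling: s = (3 x1^2 + a) / (2 y1)
s = (3*0^2 + 6) / (2*2) mod 7 = 5
x3 = s^2 - 2 x1 mod 7 = 5^2 - 2*0 = 4
y3 = s (x1 - x3) - y1 mod 7 = 5 * (0 - 4) - 2 = 6

2P = (4, 6)


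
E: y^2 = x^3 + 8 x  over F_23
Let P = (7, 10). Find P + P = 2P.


Doubling: s = (3 x1^2 + a) / (2 y1)
s = (3*7^2 + 8) / (2*10) mod 23 = 2
x3 = s^2 - 2 x1 mod 23 = 2^2 - 2*7 = 13
y3 = s (x1 - x3) - y1 mod 23 = 2 * (7 - 13) - 10 = 1

2P = (13, 1)


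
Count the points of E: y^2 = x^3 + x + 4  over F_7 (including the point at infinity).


For each x in F_7, count y with y^2 = x^3 + 1 x + 4 mod 7:
  x = 0: RHS = 4, y in [2, 5]  -> 2 point(s)
  x = 2: RHS = 0, y in [0]  -> 1 point(s)
  x = 4: RHS = 2, y in [3, 4]  -> 2 point(s)
  x = 5: RHS = 1, y in [1, 6]  -> 2 point(s)
  x = 6: RHS = 2, y in [3, 4]  -> 2 point(s)
Affine points: 9. Add the point at infinity: total = 10.

#E(F_7) = 10


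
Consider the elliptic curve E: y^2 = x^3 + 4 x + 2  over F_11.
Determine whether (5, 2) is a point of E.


Check whether y^2 = x^3 + 4 x + 2 (mod 11) for (x, y) = (5, 2).
LHS: y^2 = 2^2 mod 11 = 4
RHS: x^3 + 4 x + 2 = 5^3 + 4*5 + 2 mod 11 = 4
LHS = RHS

Yes, on the curve


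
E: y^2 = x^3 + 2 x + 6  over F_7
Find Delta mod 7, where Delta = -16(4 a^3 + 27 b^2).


4 a^3 + 27 b^2 = 4*2^3 + 27*6^2 = 32 + 972 = 1004
Delta = -16 * (1004) = -16064
Delta mod 7 = 1

Delta = 1 (mod 7)


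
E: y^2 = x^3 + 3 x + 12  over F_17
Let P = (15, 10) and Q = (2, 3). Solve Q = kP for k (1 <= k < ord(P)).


Enumerate multiples of P until we hit Q = (2, 3):
  1P = (15, 10)
  2P = (12, 5)
  3P = (6, 5)
  4P = (11, 13)
  5P = (16, 12)
  6P = (7, 6)
  7P = (8, 2)
  8P = (13, 2)
  9P = (5, 13)
  10P = (1, 13)
  11P = (2, 3)
Match found at i = 11.

k = 11


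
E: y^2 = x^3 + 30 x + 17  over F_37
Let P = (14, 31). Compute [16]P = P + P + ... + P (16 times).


k = 16 = 10000_2 (binary, LSB first: 00001)
Double-and-add from P = (14, 31):
  bit 0 = 0: acc unchanged = O
  bit 1 = 0: acc unchanged = O
  bit 2 = 0: acc unchanged = O
  bit 3 = 0: acc unchanged = O
  bit 4 = 1: acc = O + (32, 36) = (32, 36)

16P = (32, 36)


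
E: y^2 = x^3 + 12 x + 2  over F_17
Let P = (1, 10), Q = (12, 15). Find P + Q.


P != Q, so use the chord formula.
s = (y2 - y1) / (x2 - x1) = (5) / (11) mod 17 = 2
x3 = s^2 - x1 - x2 mod 17 = 2^2 - 1 - 12 = 8
y3 = s (x1 - x3) - y1 mod 17 = 2 * (1 - 8) - 10 = 10

P + Q = (8, 10)


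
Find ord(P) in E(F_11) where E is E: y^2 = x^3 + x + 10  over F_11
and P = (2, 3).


Compute successive multiples of P until we hit O:
  1P = (2, 3)
  2P = (1, 1)
  3P = (1, 10)
  4P = (2, 8)
  5P = O

ord(P) = 5


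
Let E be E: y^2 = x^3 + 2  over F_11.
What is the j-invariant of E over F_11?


Delta = -16(4 a^3 + 27 b^2) mod 11 = 10
-1728 * (4 a)^3 = -1728 * (4*0)^3 mod 11 = 0
j = 0 * 10^(-1) mod 11 = 0

j = 0 (mod 11)


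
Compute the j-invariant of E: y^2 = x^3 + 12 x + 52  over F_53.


Delta = -16(4 a^3 + 27 b^2) mod 53 = 11
-1728 * (4 a)^3 = -1728 * (4*12)^3 mod 53 = 25
j = 25 * 11^(-1) mod 53 = 36

j = 36 (mod 53)


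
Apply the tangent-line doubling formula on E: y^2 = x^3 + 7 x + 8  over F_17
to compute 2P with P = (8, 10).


Doubling: s = (3 x1^2 + a) / (2 y1)
s = (3*8^2 + 7) / (2*10) mod 17 = 4
x3 = s^2 - 2 x1 mod 17 = 4^2 - 2*8 = 0
y3 = s (x1 - x3) - y1 mod 17 = 4 * (8 - 0) - 10 = 5

2P = (0, 5)


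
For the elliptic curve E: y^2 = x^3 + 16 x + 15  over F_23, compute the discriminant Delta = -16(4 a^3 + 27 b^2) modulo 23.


4 a^3 + 27 b^2 = 4*16^3 + 27*15^2 = 16384 + 6075 = 22459
Delta = -16 * (22459) = -359344
Delta mod 23 = 8

Delta = 8 (mod 23)


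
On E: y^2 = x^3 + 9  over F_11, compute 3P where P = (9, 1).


k = 3 = 11_2 (binary, LSB first: 11)
Double-and-add from P = (9, 1):
  bit 0 = 1: acc = O + (9, 1) = (9, 1)
  bit 1 = 1: acc = (9, 1) + (7, 0) = (9, 10)

3P = (9, 10)


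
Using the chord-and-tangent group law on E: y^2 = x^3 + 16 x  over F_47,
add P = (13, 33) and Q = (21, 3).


P != Q, so use the chord formula.
s = (y2 - y1) / (x2 - x1) = (17) / (8) mod 47 = 8
x3 = s^2 - x1 - x2 mod 47 = 8^2 - 13 - 21 = 30
y3 = s (x1 - x3) - y1 mod 47 = 8 * (13 - 30) - 33 = 19

P + Q = (30, 19)


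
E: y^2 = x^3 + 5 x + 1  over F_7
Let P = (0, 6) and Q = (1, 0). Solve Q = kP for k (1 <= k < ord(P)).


Enumerate multiples of P until we hit Q = (1, 0):
  1P = (0, 6)
  2P = (1, 0)
Match found at i = 2.

k = 2


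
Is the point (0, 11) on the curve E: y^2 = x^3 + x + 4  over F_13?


Check whether y^2 = x^3 + 1 x + 4 (mod 13) for (x, y) = (0, 11).
LHS: y^2 = 11^2 mod 13 = 4
RHS: x^3 + 1 x + 4 = 0^3 + 1*0 + 4 mod 13 = 4
LHS = RHS

Yes, on the curve


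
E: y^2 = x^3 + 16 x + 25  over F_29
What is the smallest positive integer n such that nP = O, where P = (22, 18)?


Compute successive multiples of P until we hit O:
  1P = (22, 18)
  2P = (7, 4)
  3P = (1, 19)
  4P = (11, 16)
  5P = (20, 14)
  6P = (20, 15)
  7P = (11, 13)
  8P = (1, 10)
  ... (continuing to 11P)
  11P = O

ord(P) = 11


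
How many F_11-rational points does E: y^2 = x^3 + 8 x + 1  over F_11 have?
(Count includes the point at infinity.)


For each x in F_11, count y with y^2 = x^3 + 8 x + 1 mod 11:
  x = 0: RHS = 1, y in [1, 10]  -> 2 point(s)
  x = 2: RHS = 3, y in [5, 6]  -> 2 point(s)
  x = 4: RHS = 9, y in [3, 8]  -> 2 point(s)
  x = 5: RHS = 1, y in [1, 10]  -> 2 point(s)
  x = 6: RHS = 1, y in [1, 10]  -> 2 point(s)
  x = 7: RHS = 4, y in [2, 9]  -> 2 point(s)
  x = 8: RHS = 5, y in [4, 7]  -> 2 point(s)
  x = 10: RHS = 3, y in [5, 6]  -> 2 point(s)
Affine points: 16. Add the point at infinity: total = 17.

#E(F_11) = 17


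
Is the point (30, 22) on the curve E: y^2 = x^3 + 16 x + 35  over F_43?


Check whether y^2 = x^3 + 16 x + 35 (mod 43) for (x, y) = (30, 22).
LHS: y^2 = 22^2 mod 43 = 11
RHS: x^3 + 16 x + 35 = 30^3 + 16*30 + 35 mod 43 = 38
LHS != RHS

No, not on the curve


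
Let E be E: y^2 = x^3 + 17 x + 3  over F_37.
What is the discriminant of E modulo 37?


4 a^3 + 27 b^2 = 4*17^3 + 27*3^2 = 19652 + 243 = 19895
Delta = -16 * (19895) = -318320
Delta mod 37 = 28

Delta = 28 (mod 37)


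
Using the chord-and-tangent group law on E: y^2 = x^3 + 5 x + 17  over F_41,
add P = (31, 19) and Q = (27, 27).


P != Q, so use the chord formula.
s = (y2 - y1) / (x2 - x1) = (8) / (37) mod 41 = 39
x3 = s^2 - x1 - x2 mod 41 = 39^2 - 31 - 27 = 28
y3 = s (x1 - x3) - y1 mod 41 = 39 * (31 - 28) - 19 = 16

P + Q = (28, 16)


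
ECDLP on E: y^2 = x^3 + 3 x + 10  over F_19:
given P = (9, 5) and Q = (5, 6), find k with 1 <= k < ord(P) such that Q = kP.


Enumerate multiples of P until we hit Q = (5, 6):
  1P = (9, 5)
  2P = (5, 6)
Match found at i = 2.

k = 2


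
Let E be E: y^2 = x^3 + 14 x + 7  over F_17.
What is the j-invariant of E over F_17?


Delta = -16(4 a^3 + 27 b^2) mod 17 = 8
-1728 * (4 a)^3 = -1728 * (4*14)^3 mod 17 = 2
j = 2 * 8^(-1) mod 17 = 13

j = 13 (mod 17)


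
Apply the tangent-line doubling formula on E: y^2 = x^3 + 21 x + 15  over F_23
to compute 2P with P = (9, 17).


Doubling: s = (3 x1^2 + a) / (2 y1)
s = (3*9^2 + 21) / (2*17) mod 23 = 1
x3 = s^2 - 2 x1 mod 23 = 1^2 - 2*9 = 6
y3 = s (x1 - x3) - y1 mod 23 = 1 * (9 - 6) - 17 = 9

2P = (6, 9)


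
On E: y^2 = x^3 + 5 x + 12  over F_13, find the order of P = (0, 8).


Compute successive multiples of P until we hit O:
  1P = (0, 8)
  2P = (10, 10)
  3P = (2, 2)
  4P = (7, 0)
  5P = (2, 11)
  6P = (10, 3)
  7P = (0, 5)
  8P = O

ord(P) = 8


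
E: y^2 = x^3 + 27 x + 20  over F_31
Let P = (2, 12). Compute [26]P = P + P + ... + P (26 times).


k = 26 = 11010_2 (binary, LSB first: 01011)
Double-and-add from P = (2, 12):
  bit 0 = 0: acc unchanged = O
  bit 1 = 1: acc = O + (3, 29) = (3, 29)
  bit 2 = 0: acc unchanged = (3, 29)
  bit 3 = 1: acc = (3, 29) + (11, 25) = (25, 13)
  bit 4 = 1: acc = (25, 13) + (19, 18) = (23, 6)

26P = (23, 6)


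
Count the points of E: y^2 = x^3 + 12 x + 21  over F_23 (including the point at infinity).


For each x in F_23, count y with y^2 = x^3 + 12 x + 21 mod 23:
  x = 4: RHS = 18, y in [8, 15]  -> 2 point(s)
  x = 8: RHS = 8, y in [10, 13]  -> 2 point(s)
  x = 11: RHS = 12, y in [9, 14]  -> 2 point(s)
  x = 14: RHS = 12, y in [9, 14]  -> 2 point(s)
  x = 16: RHS = 8, y in [10, 13]  -> 2 point(s)
  x = 17: RHS = 9, y in [3, 20]  -> 2 point(s)
  x = 19: RHS = 1, y in [1, 22]  -> 2 point(s)
  x = 20: RHS = 4, y in [2, 21]  -> 2 point(s)
  x = 21: RHS = 12, y in [9, 14]  -> 2 point(s)
  x = 22: RHS = 8, y in [10, 13]  -> 2 point(s)
Affine points: 20. Add the point at infinity: total = 21.

#E(F_23) = 21
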